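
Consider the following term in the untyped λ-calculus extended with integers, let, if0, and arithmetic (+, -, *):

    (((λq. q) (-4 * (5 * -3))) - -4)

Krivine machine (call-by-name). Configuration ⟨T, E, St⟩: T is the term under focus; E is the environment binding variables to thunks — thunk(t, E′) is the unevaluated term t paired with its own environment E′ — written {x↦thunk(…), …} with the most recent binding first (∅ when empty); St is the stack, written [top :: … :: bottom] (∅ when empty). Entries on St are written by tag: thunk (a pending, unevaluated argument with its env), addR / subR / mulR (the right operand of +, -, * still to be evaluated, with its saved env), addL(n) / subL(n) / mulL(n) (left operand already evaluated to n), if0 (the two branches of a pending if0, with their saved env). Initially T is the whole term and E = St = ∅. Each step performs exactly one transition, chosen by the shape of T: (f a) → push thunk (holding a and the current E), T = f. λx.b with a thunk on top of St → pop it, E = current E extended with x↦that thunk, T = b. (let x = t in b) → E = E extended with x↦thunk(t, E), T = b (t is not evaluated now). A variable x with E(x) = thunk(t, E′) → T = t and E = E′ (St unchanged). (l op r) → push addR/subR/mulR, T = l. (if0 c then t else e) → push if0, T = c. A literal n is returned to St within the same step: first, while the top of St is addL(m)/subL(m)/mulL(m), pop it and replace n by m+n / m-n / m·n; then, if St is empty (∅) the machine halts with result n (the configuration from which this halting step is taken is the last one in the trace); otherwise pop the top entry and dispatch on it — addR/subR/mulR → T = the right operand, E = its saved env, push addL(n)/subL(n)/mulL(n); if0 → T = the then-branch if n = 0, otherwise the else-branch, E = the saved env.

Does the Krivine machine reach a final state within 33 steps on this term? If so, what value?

Answer: 64

Execution trace:
t=0: <T=(((λq. q) (-4 * (5 * -3))) - -4), E=∅, St=∅>
t=1: <T=((λq. q) (-4 * (5 * -3))), E=∅, St=[subR]>
t=2: <T=(λq. q), E=∅, St=[thunk :: subR]>
t=3: <T=q, E={q↦thunk((-4 * (5 * -3)), ∅)}, St=[subR]>
t=4: <T=(-4 * (5 * -3)), E=∅, St=[subR]>
t=5: <T=-4, E=∅, St=[mulR :: subR]>
t=6: <T=(5 * -3), E=∅, St=[mulL(-4) :: subR]>
t=7: <T=5, E=∅, St=[mulR :: mulL(-4) :: subR]>
t=8: <T=-3, E=∅, St=[mulL(5) :: mulL(-4) :: subR]>
t=9: <T=-4, E=∅, St=[subL(60)]>
→ final value 64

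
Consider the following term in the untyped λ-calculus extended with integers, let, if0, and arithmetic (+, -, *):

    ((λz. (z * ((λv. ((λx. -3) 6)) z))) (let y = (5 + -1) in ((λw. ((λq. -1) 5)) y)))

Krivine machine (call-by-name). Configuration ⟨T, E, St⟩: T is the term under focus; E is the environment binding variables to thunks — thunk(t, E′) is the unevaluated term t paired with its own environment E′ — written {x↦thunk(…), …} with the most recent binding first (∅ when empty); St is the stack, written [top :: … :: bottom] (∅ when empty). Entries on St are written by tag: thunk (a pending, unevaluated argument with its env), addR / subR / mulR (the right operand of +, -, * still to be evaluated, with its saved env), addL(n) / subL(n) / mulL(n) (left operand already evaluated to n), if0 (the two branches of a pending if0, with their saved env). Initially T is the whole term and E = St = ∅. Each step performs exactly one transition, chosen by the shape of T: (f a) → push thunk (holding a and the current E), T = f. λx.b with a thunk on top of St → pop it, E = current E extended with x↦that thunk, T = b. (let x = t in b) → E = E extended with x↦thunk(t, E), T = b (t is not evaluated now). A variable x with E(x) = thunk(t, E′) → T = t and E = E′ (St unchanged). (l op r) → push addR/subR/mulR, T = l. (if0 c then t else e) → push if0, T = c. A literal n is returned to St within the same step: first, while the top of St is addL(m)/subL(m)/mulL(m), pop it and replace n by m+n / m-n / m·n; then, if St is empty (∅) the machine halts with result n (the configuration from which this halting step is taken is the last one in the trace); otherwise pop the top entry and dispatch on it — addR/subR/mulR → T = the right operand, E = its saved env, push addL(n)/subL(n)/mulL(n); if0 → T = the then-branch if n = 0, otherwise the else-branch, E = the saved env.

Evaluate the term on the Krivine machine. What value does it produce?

t=0: [T=((λz. (z * ((λv. ((λx. -3) 6)) z))) (let y = (5 + -1) in ((λw. ((λq. -1) 5)) y))) | E=∅ | St=∅]
t=1: [T=(λz. (z * ((λv. ((λx. -3) 6)) z))) | E=∅ | St=[thunk]]
t=2: [T=(z * ((λv. ((λx. -3) 6)) z)) | E={z↦thunk((let y = (5 + -1) in ((λw. ((λq. -1) 5)) y)), ∅)} | St=∅]
t=3: [T=z | E={z↦thunk((let y = (5 + -1) in ((λw. ((λq. -1) 5)) y)), ∅)} | St=[mulR]]
t=4: [T=(let y = (5 + -1) in ((λw. ((λq. -1) 5)) y)) | E=∅ | St=[mulR]]
t=5: [T=((λw. ((λq. -1) 5)) y) | E={y↦thunk((5 + -1), ∅)} | St=[mulR]]
t=6: [T=(λw. ((λq. -1) 5)) | E={y↦thunk((5 + -1), ∅)} | St=[thunk :: mulR]]
t=7: [T=((λq. -1) 5) | E={w↦thunk(y, {y↦thunk((5 + -1), ∅)}), y↦thunk((5 + -1), ∅)} | St=[mulR]]
t=8: [T=(λq. -1) | E={w↦thunk(y, {y↦thunk((5 + -1), ∅)}), y↦thunk((5 + -1), ∅)} | St=[thunk :: mulR]]
t=9: [T=-1 | E={q↦thunk(5, {w↦thunk(y, {y↦thunk((5 + -1), ∅)}), y↦thunk((5 + -1), ∅)}), w↦thunk(y, {y↦thunk((5 + -1), ∅)}), y↦thunk((5 + -1), ∅)} | St=[mulR]]
t=10: [T=((λv. ((λx. -3) 6)) z) | E={z↦thunk((let y = (5 + -1) in ((λw. ((λq. -1) 5)) y)), ∅)} | St=[mulL(-1)]]
t=11: [T=(λv. ((λx. -3) 6)) | E={z↦thunk((let y = (5 + -1) in ((λw. ((λq. -1) 5)) y)), ∅)} | St=[thunk :: mulL(-1)]]
t=12: [T=((λx. -3) 6) | E={v↦thunk(z, {z↦thunk((let y = (5 + -1) in ((λw. ((λq. -1) 5)) y)), ∅)}), z↦thunk((let y = (5 + -1) in ((λw. ((λq. -1) 5)) y)), ∅)} | St=[mulL(-1)]]
t=13: [T=(λx. -3) | E={v↦thunk(z, {z↦thunk((let y = (5 + -1) in ((λw. ((λq. -1) 5)) y)), ∅)}), z↦thunk((let y = (5 + -1) in ((λw. ((λq. -1) 5)) y)), ∅)} | St=[thunk :: mulL(-1)]]
t=14: [T=-3 | E={x↦thunk(6, {v↦thunk(z, {z↦thunk((let y = (5 + -1) in ((λw. ((λq. -1) 5)) y)), ∅)}), z↦thunk((let y = (5 + -1) in ((λw. ((λq. -1) 5)) y)), ∅)}), v↦thunk(z, {z↦thunk((let y = (5 + -1) in ((λw. ((λq. -1) 5)) y)), ∅)}), z↦thunk((let y = (5 + -1) in ((λw. ((λq. -1) 5)) y)), ∅)} | St=[mulL(-1)]]
→ final value 3

Answer: 3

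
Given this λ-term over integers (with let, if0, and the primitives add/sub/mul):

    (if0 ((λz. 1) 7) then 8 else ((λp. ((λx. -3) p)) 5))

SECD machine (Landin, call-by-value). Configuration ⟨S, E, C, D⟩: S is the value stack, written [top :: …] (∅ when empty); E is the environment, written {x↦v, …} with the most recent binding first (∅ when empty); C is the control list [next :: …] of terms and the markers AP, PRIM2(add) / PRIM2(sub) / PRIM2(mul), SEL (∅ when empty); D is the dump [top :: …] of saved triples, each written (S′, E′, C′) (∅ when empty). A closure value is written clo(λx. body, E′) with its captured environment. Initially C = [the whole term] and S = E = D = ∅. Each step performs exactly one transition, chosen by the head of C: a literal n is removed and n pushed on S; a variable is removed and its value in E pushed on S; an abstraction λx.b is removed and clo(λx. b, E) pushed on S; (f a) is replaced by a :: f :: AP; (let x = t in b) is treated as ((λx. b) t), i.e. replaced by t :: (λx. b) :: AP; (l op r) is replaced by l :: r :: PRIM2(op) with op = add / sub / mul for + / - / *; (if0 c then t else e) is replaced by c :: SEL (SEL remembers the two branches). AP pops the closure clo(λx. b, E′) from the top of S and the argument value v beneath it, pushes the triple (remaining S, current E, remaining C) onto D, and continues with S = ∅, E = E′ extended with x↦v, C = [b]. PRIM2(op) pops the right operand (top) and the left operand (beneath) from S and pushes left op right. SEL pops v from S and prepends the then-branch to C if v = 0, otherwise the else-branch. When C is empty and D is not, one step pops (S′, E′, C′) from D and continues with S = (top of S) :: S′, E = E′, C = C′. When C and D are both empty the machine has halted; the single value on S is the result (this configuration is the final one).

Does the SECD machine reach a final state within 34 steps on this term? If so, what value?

step 0: ⟨S=∅; E=∅; C=[(if0 ((λz. 1) 7) then 8 else ((λp. ((λx. -3) p)) 5))]; D=∅⟩
step 1: ⟨S=∅; E=∅; C=[((λz. 1) 7) :: SEL]; D=∅⟩
step 2: ⟨S=∅; E=∅; C=[7 :: (λz. 1) :: AP :: SEL]; D=∅⟩
step 3: ⟨S=[7]; E=∅; C=[(λz. 1) :: AP :: SEL]; D=∅⟩
step 4: ⟨S=[clo(λz. 1, ∅) :: 7]; E=∅; C=[AP :: SEL]; D=∅⟩
step 5: ⟨S=∅; E={z↦7}; C=[1]; D=[(∅, ∅, [SEL])]⟩
step 6: ⟨S=[1]; E={z↦7}; C=∅; D=[(∅, ∅, [SEL])]⟩
step 7: ⟨S=[1]; E=∅; C=[SEL]; D=∅⟩
step 8: ⟨S=∅; E=∅; C=[((λp. ((λx. -3) p)) 5)]; D=∅⟩
step 9: ⟨S=∅; E=∅; C=[5 :: (λp. ((λx. -3) p)) :: AP]; D=∅⟩
step 10: ⟨S=[5]; E=∅; C=[(λp. ((λx. -3) p)) :: AP]; D=∅⟩
step 11: ⟨S=[clo(λp. ((λx. -3) p), ∅) :: 5]; E=∅; C=[AP]; D=∅⟩
step 12: ⟨S=∅; E={p↦5}; C=[((λx. -3) p)]; D=[(∅, ∅, ∅)]⟩
step 13: ⟨S=∅; E={p↦5}; C=[p :: (λx. -3) :: AP]; D=[(∅, ∅, ∅)]⟩
step 14: ⟨S=[5]; E={p↦5}; C=[(λx. -3) :: AP]; D=[(∅, ∅, ∅)]⟩
step 15: ⟨S=[clo(λx. -3, {p↦5}) :: 5]; E={p↦5}; C=[AP]; D=[(∅, ∅, ∅)]⟩
step 16: ⟨S=∅; E={x↦5, p↦5}; C=[-3]; D=[(∅, {p↦5}, ∅) :: (∅, ∅, ∅)]⟩
step 17: ⟨S=[-3]; E={x↦5, p↦5}; C=∅; D=[(∅, {p↦5}, ∅) :: (∅, ∅, ∅)]⟩
step 18: ⟨S=[-3]; E={p↦5}; C=∅; D=[(∅, ∅, ∅)]⟩
step 19: ⟨S=[-3]; E=∅; C=∅; D=∅⟩
→ final value -3

Answer: -3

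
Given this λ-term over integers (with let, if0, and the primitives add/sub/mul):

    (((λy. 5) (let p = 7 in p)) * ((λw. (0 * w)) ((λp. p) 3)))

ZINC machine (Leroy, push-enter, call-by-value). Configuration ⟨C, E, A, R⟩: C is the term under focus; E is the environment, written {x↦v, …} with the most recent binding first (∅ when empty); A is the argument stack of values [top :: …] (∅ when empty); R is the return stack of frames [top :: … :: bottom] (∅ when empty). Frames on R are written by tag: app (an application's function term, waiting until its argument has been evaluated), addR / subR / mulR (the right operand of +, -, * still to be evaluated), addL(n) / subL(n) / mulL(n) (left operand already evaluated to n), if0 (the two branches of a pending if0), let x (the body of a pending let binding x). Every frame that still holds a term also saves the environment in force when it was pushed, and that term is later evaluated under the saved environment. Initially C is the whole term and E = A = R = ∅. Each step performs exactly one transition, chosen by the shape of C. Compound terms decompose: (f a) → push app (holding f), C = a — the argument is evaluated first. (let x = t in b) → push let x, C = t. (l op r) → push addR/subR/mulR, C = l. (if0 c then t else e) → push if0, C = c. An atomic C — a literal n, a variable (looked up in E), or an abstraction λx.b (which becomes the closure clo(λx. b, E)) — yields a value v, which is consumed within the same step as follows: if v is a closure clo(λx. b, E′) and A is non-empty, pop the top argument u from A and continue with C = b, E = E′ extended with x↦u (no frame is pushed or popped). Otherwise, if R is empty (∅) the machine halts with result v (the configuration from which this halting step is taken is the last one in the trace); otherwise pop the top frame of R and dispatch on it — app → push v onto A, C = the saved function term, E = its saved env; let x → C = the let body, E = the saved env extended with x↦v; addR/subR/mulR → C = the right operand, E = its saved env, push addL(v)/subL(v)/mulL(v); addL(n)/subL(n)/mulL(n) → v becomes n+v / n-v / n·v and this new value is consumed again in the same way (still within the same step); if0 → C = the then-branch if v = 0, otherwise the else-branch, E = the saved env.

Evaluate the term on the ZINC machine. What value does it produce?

[0] ⟨C=(((λy. 5) (let p = 7 in p)) * ((λw. (0 * w)) ((λp. p) 3))); E=∅; A=∅; R=∅⟩
[1] ⟨C=((λy. 5) (let p = 7 in p)); E=∅; A=∅; R=[mulR]⟩
[2] ⟨C=(let p = 7 in p); E=∅; A=∅; R=[app :: mulR]⟩
[3] ⟨C=7; E=∅; A=∅; R=[let p :: app :: mulR]⟩
[4] ⟨C=p; E={p↦7}; A=∅; R=[app :: mulR]⟩
[5] ⟨C=(λy. 5); E=∅; A=[7]; R=[mulR]⟩
[6] ⟨C=5; E={y↦7}; A=∅; R=[mulR]⟩
[7] ⟨C=((λw. (0 * w)) ((λp. p) 3)); E=∅; A=∅; R=[mulL(5)]⟩
[8] ⟨C=((λp. p) 3); E=∅; A=∅; R=[app :: mulL(5)]⟩
[9] ⟨C=3; E=∅; A=∅; R=[app :: app :: mulL(5)]⟩
[10] ⟨C=(λp. p); E=∅; A=[3]; R=[app :: mulL(5)]⟩
[11] ⟨C=p; E={p↦3}; A=∅; R=[app :: mulL(5)]⟩
[12] ⟨C=(λw. (0 * w)); E=∅; A=[3]; R=[mulL(5)]⟩
[13] ⟨C=(0 * w); E={w↦3}; A=∅; R=[mulL(5)]⟩
[14] ⟨C=0; E={w↦3}; A=∅; R=[mulR :: mulL(5)]⟩
[15] ⟨C=w; E={w↦3}; A=∅; R=[mulL(0) :: mulL(5)]⟩
→ final value 0

Answer: 0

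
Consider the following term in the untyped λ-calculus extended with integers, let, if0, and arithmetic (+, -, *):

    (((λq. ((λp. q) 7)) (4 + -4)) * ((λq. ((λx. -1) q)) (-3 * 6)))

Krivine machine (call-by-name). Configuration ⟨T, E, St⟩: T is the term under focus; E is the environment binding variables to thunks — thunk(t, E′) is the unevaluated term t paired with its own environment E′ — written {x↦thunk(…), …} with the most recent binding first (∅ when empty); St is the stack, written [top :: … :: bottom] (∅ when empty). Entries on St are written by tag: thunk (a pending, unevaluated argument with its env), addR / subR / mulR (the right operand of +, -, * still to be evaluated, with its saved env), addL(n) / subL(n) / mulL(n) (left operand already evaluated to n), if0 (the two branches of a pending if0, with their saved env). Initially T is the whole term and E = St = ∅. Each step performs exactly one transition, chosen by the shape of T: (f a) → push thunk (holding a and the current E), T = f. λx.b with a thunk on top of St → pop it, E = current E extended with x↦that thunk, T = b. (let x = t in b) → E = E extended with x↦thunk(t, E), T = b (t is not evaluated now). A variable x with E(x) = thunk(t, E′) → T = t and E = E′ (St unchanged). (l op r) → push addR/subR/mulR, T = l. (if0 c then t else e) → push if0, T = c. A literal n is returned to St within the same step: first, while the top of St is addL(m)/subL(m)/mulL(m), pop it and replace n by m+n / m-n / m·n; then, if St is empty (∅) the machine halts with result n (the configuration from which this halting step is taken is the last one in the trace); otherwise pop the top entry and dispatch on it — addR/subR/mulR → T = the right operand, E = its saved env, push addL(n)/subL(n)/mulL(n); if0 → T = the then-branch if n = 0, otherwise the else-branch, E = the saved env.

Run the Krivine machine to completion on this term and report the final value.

Answer: 0

Machine steps:
t=0: [T=(((λq. ((λp. q) 7)) (4 + -4)) * ((λq. ((λx. -1) q)) (-3 * 6))) | E=∅ | St=∅]
t=1: [T=((λq. ((λp. q) 7)) (4 + -4)) | E=∅ | St=[mulR]]
t=2: [T=(λq. ((λp. q) 7)) | E=∅ | St=[thunk :: mulR]]
t=3: [T=((λp. q) 7) | E={q↦thunk((4 + -4), ∅)} | St=[mulR]]
t=4: [T=(λp. q) | E={q↦thunk((4 + -4), ∅)} | St=[thunk :: mulR]]
t=5: [T=q | E={p↦thunk(7, {q↦thunk((4 + -4), ∅)}), q↦thunk((4 + -4), ∅)} | St=[mulR]]
t=6: [T=(4 + -4) | E=∅ | St=[mulR]]
t=7: [T=4 | E=∅ | St=[addR :: mulR]]
t=8: [T=-4 | E=∅ | St=[addL(4) :: mulR]]
t=9: [T=((λq. ((λx. -1) q)) (-3 * 6)) | E=∅ | St=[mulL(0)]]
t=10: [T=(λq. ((λx. -1) q)) | E=∅ | St=[thunk :: mulL(0)]]
t=11: [T=((λx. -1) q) | E={q↦thunk((-3 * 6), ∅)} | St=[mulL(0)]]
t=12: [T=(λx. -1) | E={q↦thunk((-3 * 6), ∅)} | St=[thunk :: mulL(0)]]
t=13: [T=-1 | E={x↦thunk(q, {q↦thunk((-3 * 6), ∅)}), q↦thunk((-3 * 6), ∅)} | St=[mulL(0)]]
→ final value 0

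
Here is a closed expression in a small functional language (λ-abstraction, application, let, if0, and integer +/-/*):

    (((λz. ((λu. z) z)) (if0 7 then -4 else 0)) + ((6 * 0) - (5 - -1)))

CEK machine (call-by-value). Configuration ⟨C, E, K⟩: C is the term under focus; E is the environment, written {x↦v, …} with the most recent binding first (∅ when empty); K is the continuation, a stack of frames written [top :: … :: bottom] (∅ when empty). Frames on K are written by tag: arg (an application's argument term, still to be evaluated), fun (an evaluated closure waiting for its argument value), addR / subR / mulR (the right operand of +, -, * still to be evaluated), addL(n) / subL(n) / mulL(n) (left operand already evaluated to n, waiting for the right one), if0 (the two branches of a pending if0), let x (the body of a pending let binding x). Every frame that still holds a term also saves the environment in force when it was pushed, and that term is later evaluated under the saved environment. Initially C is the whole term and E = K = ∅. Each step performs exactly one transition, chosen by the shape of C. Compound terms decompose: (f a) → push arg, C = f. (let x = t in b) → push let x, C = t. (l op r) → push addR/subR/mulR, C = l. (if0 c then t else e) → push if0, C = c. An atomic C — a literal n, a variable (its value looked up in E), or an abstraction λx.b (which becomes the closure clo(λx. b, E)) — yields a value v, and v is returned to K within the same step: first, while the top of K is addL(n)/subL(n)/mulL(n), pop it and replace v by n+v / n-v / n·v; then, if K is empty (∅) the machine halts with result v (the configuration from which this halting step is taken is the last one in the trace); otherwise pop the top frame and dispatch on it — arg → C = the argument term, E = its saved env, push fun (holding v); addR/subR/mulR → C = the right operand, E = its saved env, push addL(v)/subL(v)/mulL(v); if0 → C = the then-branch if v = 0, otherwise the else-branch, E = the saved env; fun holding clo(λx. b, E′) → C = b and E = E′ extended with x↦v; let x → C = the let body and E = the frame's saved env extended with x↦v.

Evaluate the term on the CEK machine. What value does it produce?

Answer: -6

Execution trace:
step 0: [C=(((λz. ((λu. z) z)) (if0 7 then -4 else 0)) + ((6 * 0) - (5 - -1))) | E=∅ | K=∅]
step 1: [C=((λz. ((λu. z) z)) (if0 7 then -4 else 0)) | E=∅ | K=[addR]]
step 2: [C=(λz. ((λu. z) z)) | E=∅ | K=[arg :: addR]]
step 3: [C=(if0 7 then -4 else 0) | E=∅ | K=[fun :: addR]]
step 4: [C=7 | E=∅ | K=[if0 :: fun :: addR]]
step 5: [C=0 | E=∅ | K=[fun :: addR]]
step 6: [C=((λu. z) z) | E={z↦0} | K=[addR]]
step 7: [C=(λu. z) | E={z↦0} | K=[arg :: addR]]
step 8: [C=z | E={z↦0} | K=[fun :: addR]]
step 9: [C=z | E={u↦0, z↦0} | K=[addR]]
step 10: [C=((6 * 0) - (5 - -1)) | E=∅ | K=[addL(0)]]
step 11: [C=(6 * 0) | E=∅ | K=[subR :: addL(0)]]
step 12: [C=6 | E=∅ | K=[mulR :: subR :: addL(0)]]
step 13: [C=0 | E=∅ | K=[mulL(6) :: subR :: addL(0)]]
step 14: [C=(5 - -1) | E=∅ | K=[subL(0) :: addL(0)]]
step 15: [C=5 | E=∅ | K=[subR :: subL(0) :: addL(0)]]
step 16: [C=-1 | E=∅ | K=[subL(5) :: subL(0) :: addL(0)]]
→ final value -6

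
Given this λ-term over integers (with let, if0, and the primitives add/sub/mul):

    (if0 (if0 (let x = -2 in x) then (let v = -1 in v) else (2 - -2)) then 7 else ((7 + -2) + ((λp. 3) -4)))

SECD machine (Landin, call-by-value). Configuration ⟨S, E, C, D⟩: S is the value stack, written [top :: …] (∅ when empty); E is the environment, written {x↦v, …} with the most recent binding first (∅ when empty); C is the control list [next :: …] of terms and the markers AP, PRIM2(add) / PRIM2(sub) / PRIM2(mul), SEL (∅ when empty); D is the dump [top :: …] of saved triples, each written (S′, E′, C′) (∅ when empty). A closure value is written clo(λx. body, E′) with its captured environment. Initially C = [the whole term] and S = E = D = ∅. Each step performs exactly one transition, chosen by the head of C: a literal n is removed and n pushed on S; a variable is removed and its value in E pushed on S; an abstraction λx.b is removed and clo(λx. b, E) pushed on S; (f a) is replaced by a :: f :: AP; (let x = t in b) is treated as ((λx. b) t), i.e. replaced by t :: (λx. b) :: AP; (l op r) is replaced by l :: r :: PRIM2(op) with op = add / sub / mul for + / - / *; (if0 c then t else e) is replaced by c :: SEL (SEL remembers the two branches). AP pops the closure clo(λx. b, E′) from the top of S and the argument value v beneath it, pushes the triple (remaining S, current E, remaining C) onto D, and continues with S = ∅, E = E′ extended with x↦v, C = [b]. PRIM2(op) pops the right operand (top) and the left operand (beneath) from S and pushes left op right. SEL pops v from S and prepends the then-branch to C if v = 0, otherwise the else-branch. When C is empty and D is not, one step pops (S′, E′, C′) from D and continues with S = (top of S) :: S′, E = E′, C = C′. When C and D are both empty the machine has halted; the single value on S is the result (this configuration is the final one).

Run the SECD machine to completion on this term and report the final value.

0. [S=∅ | E=∅ | C=[(if0 (if0 (let x = -2 in x) then (let v = -1 in v) else (2 - -2)) then 7 else ((7 + -2) + ((λp. 3) -4)))] | D=∅]
1. [S=∅ | E=∅ | C=[(if0 (let x = -2 in x) then (let v = -1 in v) else (2 - -2)) :: SEL] | D=∅]
2. [S=∅ | E=∅ | C=[(let x = -2 in x) :: SEL :: SEL] | D=∅]
3. [S=∅ | E=∅ | C=[-2 :: (λx. x) :: AP :: SEL :: SEL] | D=∅]
4. [S=[-2] | E=∅ | C=[(λx. x) :: AP :: SEL :: SEL] | D=∅]
5. [S=[clo(λx. x, ∅) :: -2] | E=∅ | C=[AP :: SEL :: SEL] | D=∅]
6. [S=∅ | E={x↦-2} | C=[x] | D=[(∅, ∅, [SEL :: SEL])]]
7. [S=[-2] | E={x↦-2} | C=∅ | D=[(∅, ∅, [SEL :: SEL])]]
8. [S=[-2] | E=∅ | C=[SEL :: SEL] | D=∅]
9. [S=∅ | E=∅ | C=[(2 - -2) :: SEL] | D=∅]
10. [S=∅ | E=∅ | C=[2 :: -2 :: PRIM2(sub) :: SEL] | D=∅]
11. [S=[2] | E=∅ | C=[-2 :: PRIM2(sub) :: SEL] | D=∅]
12. [S=[-2 :: 2] | E=∅ | C=[PRIM2(sub) :: SEL] | D=∅]
13. [S=[4] | E=∅ | C=[SEL] | D=∅]
14. [S=∅ | E=∅ | C=[((7 + -2) + ((λp. 3) -4))] | D=∅]
15. [S=∅ | E=∅ | C=[(7 + -2) :: ((λp. 3) -4) :: PRIM2(add)] | D=∅]
16. [S=∅ | E=∅ | C=[7 :: -2 :: PRIM2(add) :: ((λp. 3) -4) :: PRIM2(add)] | D=∅]
17. [S=[7] | E=∅ | C=[-2 :: PRIM2(add) :: ((λp. 3) -4) :: PRIM2(add)] | D=∅]
18. [S=[-2 :: 7] | E=∅ | C=[PRIM2(add) :: ((λp. 3) -4) :: PRIM2(add)] | D=∅]
19. [S=[5] | E=∅ | C=[((λp. 3) -4) :: PRIM2(add)] | D=∅]
20. [S=[5] | E=∅ | C=[-4 :: (λp. 3) :: AP :: PRIM2(add)] | D=∅]
21. [S=[-4 :: 5] | E=∅ | C=[(λp. 3) :: AP :: PRIM2(add)] | D=∅]
22. [S=[clo(λp. 3, ∅) :: -4 :: 5] | E=∅ | C=[AP :: PRIM2(add)] | D=∅]
23. [S=∅ | E={p↦-4} | C=[3] | D=[([5], ∅, [PRIM2(add)])]]
24. [S=[3] | E={p↦-4} | C=∅ | D=[([5], ∅, [PRIM2(add)])]]
25. [S=[3 :: 5] | E=∅ | C=[PRIM2(add)] | D=∅]
26. [S=[8] | E=∅ | C=∅ | D=∅]
→ final value 8

Answer: 8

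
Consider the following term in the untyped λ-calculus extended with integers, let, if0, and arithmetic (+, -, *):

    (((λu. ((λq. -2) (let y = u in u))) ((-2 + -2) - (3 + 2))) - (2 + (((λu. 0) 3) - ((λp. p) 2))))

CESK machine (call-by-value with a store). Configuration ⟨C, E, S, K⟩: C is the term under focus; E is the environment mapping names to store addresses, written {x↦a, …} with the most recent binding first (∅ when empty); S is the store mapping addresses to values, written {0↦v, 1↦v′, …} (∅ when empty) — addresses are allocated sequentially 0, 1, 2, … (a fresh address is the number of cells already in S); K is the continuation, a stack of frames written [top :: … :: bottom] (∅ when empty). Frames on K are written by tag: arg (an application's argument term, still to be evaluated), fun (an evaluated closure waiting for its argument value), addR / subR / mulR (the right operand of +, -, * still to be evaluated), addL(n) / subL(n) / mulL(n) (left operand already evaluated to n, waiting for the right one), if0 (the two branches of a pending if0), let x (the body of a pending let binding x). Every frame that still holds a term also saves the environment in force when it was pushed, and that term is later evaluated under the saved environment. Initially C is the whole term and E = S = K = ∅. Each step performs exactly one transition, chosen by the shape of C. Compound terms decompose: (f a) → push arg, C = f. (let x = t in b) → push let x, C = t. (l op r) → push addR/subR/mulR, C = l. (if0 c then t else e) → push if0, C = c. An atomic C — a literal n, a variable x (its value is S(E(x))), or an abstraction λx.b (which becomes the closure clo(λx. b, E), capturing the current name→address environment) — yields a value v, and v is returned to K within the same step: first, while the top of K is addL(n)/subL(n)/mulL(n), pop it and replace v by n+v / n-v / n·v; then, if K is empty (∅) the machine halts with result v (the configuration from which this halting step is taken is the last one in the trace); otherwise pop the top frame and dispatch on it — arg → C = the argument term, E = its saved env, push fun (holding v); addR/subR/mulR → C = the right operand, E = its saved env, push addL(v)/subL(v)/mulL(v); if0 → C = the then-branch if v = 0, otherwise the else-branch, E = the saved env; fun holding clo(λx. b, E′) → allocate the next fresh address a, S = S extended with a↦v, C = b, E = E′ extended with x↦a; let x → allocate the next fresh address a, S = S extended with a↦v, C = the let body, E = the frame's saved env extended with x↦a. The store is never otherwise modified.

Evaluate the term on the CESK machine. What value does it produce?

Answer: -2

Execution trace:
step 0: ⟨C=(((λu. ((λq. -2) (let y = u in u))) ((-2 + -2) - (3 + 2))) - (2 + (((λu. 0) 3) - ((λp. p) 2)))); E=∅; S=∅; K=∅⟩
step 1: ⟨C=((λu. ((λq. -2) (let y = u in u))) ((-2 + -2) - (3 + 2))); E=∅; S=∅; K=[subR]⟩
step 2: ⟨C=(λu. ((λq. -2) (let y = u in u))); E=∅; S=∅; K=[arg :: subR]⟩
step 3: ⟨C=((-2 + -2) - (3 + 2)); E=∅; S=∅; K=[fun :: subR]⟩
step 4: ⟨C=(-2 + -2); E=∅; S=∅; K=[subR :: fun :: subR]⟩
step 5: ⟨C=-2; E=∅; S=∅; K=[addR :: subR :: fun :: subR]⟩
step 6: ⟨C=-2; E=∅; S=∅; K=[addL(-2) :: subR :: fun :: subR]⟩
step 7: ⟨C=(3 + 2); E=∅; S=∅; K=[subL(-4) :: fun :: subR]⟩
step 8: ⟨C=3; E=∅; S=∅; K=[addR :: subL(-4) :: fun :: subR]⟩
step 9: ⟨C=2; E=∅; S=∅; K=[addL(3) :: subL(-4) :: fun :: subR]⟩
step 10: ⟨C=((λq. -2) (let y = u in u)); E={u↦0}; S={0↦-9}; K=[subR]⟩
step 11: ⟨C=(λq. -2); E={u↦0}; S={0↦-9}; K=[arg :: subR]⟩
step 12: ⟨C=(let y = u in u); E={u↦0}; S={0↦-9}; K=[fun :: subR]⟩
step 13: ⟨C=u; E={u↦0}; S={0↦-9}; K=[let y :: fun :: subR]⟩
step 14: ⟨C=u; E={y↦1, u↦0}; S={0↦-9, 1↦-9}; K=[fun :: subR]⟩
step 15: ⟨C=-2; E={q↦2, u↦0}; S={0↦-9, 1↦-9, 2↦-9}; K=[subR]⟩
step 16: ⟨C=(2 + (((λu. 0) 3) - ((λp. p) 2))); E=∅; S={0↦-9, 1↦-9, 2↦-9}; K=[subL(-2)]⟩
step 17: ⟨C=2; E=∅; S={0↦-9, 1↦-9, 2↦-9}; K=[addR :: subL(-2)]⟩
step 18: ⟨C=(((λu. 0) 3) - ((λp. p) 2)); E=∅; S={0↦-9, 1↦-9, 2↦-9}; K=[addL(2) :: subL(-2)]⟩
step 19: ⟨C=((λu. 0) 3); E=∅; S={0↦-9, 1↦-9, 2↦-9}; K=[subR :: addL(2) :: subL(-2)]⟩
step 20: ⟨C=(λu. 0); E=∅; S={0↦-9, 1↦-9, 2↦-9}; K=[arg :: subR :: addL(2) :: subL(-2)]⟩
step 21: ⟨C=3; E=∅; S={0↦-9, 1↦-9, 2↦-9}; K=[fun :: subR :: addL(2) :: subL(-2)]⟩
step 22: ⟨C=0; E={u↦3}; S={0↦-9, 1↦-9, 2↦-9, 3↦3}; K=[subR :: addL(2) :: subL(-2)]⟩
step 23: ⟨C=((λp. p) 2); E=∅; S={0↦-9, 1↦-9, 2↦-9, 3↦3}; K=[subL(0) :: addL(2) :: subL(-2)]⟩
step 24: ⟨C=(λp. p); E=∅; S={0↦-9, 1↦-9, 2↦-9, 3↦3}; K=[arg :: subL(0) :: addL(2) :: subL(-2)]⟩
step 25: ⟨C=2; E=∅; S={0↦-9, 1↦-9, 2↦-9, 3↦3}; K=[fun :: subL(0) :: addL(2) :: subL(-2)]⟩
step 26: ⟨C=p; E={p↦4}; S={0↦-9, 1↦-9, 2↦-9, 3↦3, 4↦2}; K=[subL(0) :: addL(2) :: subL(-2)]⟩
→ final value -2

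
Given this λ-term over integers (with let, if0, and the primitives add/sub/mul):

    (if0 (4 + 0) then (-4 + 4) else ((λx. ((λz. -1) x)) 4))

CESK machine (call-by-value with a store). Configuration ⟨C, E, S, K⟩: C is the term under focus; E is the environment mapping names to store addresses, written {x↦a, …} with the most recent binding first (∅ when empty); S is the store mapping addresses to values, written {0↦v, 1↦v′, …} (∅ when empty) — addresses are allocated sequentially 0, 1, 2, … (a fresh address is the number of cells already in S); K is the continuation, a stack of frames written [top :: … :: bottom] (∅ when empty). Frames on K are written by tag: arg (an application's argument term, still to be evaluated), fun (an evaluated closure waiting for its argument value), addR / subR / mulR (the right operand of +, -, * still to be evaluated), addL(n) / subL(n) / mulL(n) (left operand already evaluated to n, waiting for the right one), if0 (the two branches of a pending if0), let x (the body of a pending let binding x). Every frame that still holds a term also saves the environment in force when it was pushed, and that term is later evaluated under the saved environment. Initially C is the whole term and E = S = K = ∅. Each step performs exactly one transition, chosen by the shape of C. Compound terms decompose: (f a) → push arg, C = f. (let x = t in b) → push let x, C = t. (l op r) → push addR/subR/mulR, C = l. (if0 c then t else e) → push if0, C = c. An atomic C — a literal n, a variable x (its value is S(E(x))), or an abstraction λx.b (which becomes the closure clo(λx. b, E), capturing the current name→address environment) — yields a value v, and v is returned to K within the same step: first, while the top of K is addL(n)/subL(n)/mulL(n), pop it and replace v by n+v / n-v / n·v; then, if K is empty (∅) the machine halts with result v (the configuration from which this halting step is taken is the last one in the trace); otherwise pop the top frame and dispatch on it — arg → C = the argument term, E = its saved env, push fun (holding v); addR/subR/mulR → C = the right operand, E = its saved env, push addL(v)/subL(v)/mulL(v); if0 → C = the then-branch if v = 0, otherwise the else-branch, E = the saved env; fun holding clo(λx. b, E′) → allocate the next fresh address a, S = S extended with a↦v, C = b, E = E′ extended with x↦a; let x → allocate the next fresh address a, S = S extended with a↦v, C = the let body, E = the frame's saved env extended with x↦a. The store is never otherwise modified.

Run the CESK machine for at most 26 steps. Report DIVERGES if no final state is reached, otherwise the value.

Answer: -1

Derivation:
0. ⟨C=(if0 (4 + 0) then (-4 + 4) else ((λx. ((λz. -1) x)) 4)); E=∅; S=∅; K=∅⟩
1. ⟨C=(4 + 0); E=∅; S=∅; K=[if0]⟩
2. ⟨C=4; E=∅; S=∅; K=[addR :: if0]⟩
3. ⟨C=0; E=∅; S=∅; K=[addL(4) :: if0]⟩
4. ⟨C=((λx. ((λz. -1) x)) 4); E=∅; S=∅; K=∅⟩
5. ⟨C=(λx. ((λz. -1) x)); E=∅; S=∅; K=[arg]⟩
6. ⟨C=4; E=∅; S=∅; K=[fun]⟩
7. ⟨C=((λz. -1) x); E={x↦0}; S={0↦4}; K=∅⟩
8. ⟨C=(λz. -1); E={x↦0}; S={0↦4}; K=[arg]⟩
9. ⟨C=x; E={x↦0}; S={0↦4}; K=[fun]⟩
10. ⟨C=-1; E={z↦1, x↦0}; S={0↦4, 1↦4}; K=∅⟩
→ final value -1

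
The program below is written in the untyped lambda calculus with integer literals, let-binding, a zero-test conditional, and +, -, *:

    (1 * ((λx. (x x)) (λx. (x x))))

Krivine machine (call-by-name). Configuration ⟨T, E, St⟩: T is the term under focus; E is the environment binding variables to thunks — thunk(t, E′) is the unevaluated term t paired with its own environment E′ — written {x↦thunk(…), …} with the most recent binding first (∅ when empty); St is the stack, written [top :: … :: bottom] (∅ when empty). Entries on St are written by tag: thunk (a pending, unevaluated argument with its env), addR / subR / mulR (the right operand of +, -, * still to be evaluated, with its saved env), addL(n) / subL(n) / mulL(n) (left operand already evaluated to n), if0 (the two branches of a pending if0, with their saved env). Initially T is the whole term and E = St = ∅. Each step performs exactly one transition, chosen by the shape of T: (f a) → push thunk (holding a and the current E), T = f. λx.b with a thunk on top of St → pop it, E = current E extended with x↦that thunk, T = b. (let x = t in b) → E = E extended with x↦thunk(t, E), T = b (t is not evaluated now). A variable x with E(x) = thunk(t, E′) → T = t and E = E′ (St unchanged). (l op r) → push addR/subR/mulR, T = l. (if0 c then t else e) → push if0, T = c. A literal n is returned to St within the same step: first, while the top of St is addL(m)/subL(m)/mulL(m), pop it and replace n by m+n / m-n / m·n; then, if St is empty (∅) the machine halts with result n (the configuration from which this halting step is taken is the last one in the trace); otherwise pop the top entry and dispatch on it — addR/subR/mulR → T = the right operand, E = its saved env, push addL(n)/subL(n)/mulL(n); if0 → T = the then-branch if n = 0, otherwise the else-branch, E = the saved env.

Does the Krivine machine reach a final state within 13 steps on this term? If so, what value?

Answer: DIVERGES (no final state within 13 steps)

Execution trace:
0. ⟨T=(1 * ((λx. (x x)) (λx. (x x)))); E=∅; St=∅⟩
1. ⟨T=1; E=∅; St=[mulR]⟩
2. ⟨T=((λx. (x x)) (λx. (x x))); E=∅; St=[mulL(1)]⟩
3. ⟨T=(λx. (x x)); E=∅; St=[thunk :: mulL(1)]⟩
4. ⟨T=(x x); E={x↦thunk((λx. (x x)), ∅)}; St=[mulL(1)]⟩
5. ⟨T=x; E={x↦thunk((λx. (x x)), ∅)}; St=[thunk :: mulL(1)]⟩
6. ⟨T=(λx. (x x)); E=∅; St=[thunk :: mulL(1)]⟩
7. ⟨T=(x x); E={x↦thunk(x, {x↦thunk((λx. (x x)), ∅)})}; St=[mulL(1)]⟩
8. ⟨T=x; E={x↦thunk(x, {x↦thunk((λx. (x x)), ∅)})}; St=[thunk :: mulL(1)]⟩
9. ⟨T=x; E={x↦thunk((λx. (x x)), ∅)}; St=[thunk :: mulL(1)]⟩
10. ⟨T=(λx. (x x)); E=∅; St=[thunk :: mulL(1)]⟩
11. ⟨T=(x x); E={x↦thunk(x, {x↦thunk(x, {x↦thunk((λx. (x x)), ∅)})})}; St=[mulL(1)]⟩
12. ⟨T=x; E={x↦thunk(x, {x↦thunk(x, {x↦thunk((λx. (x x)), ∅)})})}; St=[thunk :: mulL(1)]⟩
13. ⟨T=x; E={x↦thunk(x, {x↦thunk((λx. (x x)), ∅)})}; St=[thunk :: mulL(1)]⟩
→ 13 transitions taken and the configuration is still not final: no result within 13 steps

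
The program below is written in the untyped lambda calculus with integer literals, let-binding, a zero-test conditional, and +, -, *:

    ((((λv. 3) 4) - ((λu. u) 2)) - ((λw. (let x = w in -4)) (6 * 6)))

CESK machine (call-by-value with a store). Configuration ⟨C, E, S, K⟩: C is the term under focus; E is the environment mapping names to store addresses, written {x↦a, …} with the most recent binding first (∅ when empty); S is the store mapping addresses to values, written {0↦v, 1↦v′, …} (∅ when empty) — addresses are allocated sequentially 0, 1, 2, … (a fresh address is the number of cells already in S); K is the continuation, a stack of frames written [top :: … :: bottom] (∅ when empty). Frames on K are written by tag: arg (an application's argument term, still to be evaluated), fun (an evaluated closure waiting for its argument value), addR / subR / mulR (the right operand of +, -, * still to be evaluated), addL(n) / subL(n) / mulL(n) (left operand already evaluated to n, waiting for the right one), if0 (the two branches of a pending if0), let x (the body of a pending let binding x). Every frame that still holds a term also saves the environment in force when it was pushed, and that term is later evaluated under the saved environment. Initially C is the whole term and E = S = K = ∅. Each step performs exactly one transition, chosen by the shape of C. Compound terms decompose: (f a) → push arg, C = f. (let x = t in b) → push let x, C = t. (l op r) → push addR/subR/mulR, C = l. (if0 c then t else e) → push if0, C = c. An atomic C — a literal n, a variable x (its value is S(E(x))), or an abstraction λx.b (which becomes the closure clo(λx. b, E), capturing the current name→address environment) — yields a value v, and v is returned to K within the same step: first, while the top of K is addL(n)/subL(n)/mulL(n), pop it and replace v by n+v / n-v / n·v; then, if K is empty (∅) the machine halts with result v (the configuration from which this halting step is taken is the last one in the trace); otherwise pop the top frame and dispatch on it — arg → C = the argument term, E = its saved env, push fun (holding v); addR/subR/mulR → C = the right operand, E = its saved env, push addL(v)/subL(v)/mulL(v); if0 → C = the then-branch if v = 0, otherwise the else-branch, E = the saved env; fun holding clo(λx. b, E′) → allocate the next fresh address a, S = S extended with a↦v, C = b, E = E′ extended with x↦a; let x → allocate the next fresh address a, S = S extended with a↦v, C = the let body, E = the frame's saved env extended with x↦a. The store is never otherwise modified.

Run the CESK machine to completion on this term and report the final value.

Answer: 5

Machine steps:
step 0: [C=((((λv. 3) 4) - ((λu. u) 2)) - ((λw. (let x = w in -4)) (6 * 6))) | E=∅ | S=∅ | K=∅]
step 1: [C=(((λv. 3) 4) - ((λu. u) 2)) | E=∅ | S=∅ | K=[subR]]
step 2: [C=((λv. 3) 4) | E=∅ | S=∅ | K=[subR :: subR]]
step 3: [C=(λv. 3) | E=∅ | S=∅ | K=[arg :: subR :: subR]]
step 4: [C=4 | E=∅ | S=∅ | K=[fun :: subR :: subR]]
step 5: [C=3 | E={v↦0} | S={0↦4} | K=[subR :: subR]]
step 6: [C=((λu. u) 2) | E=∅ | S={0↦4} | K=[subL(3) :: subR]]
step 7: [C=(λu. u) | E=∅ | S={0↦4} | K=[arg :: subL(3) :: subR]]
step 8: [C=2 | E=∅ | S={0↦4} | K=[fun :: subL(3) :: subR]]
step 9: [C=u | E={u↦1} | S={0↦4, 1↦2} | K=[subL(3) :: subR]]
step 10: [C=((λw. (let x = w in -4)) (6 * 6)) | E=∅ | S={0↦4, 1↦2} | K=[subL(1)]]
step 11: [C=(λw. (let x = w in -4)) | E=∅ | S={0↦4, 1↦2} | K=[arg :: subL(1)]]
step 12: [C=(6 * 6) | E=∅ | S={0↦4, 1↦2} | K=[fun :: subL(1)]]
step 13: [C=6 | E=∅ | S={0↦4, 1↦2} | K=[mulR :: fun :: subL(1)]]
step 14: [C=6 | E=∅ | S={0↦4, 1↦2} | K=[mulL(6) :: fun :: subL(1)]]
step 15: [C=(let x = w in -4) | E={w↦2} | S={0↦4, 1↦2, 2↦36} | K=[subL(1)]]
step 16: [C=w | E={w↦2} | S={0↦4, 1↦2, 2↦36} | K=[let x :: subL(1)]]
step 17: [C=-4 | E={x↦3, w↦2} | S={0↦4, 1↦2, 2↦36, 3↦36} | K=[subL(1)]]
→ final value 5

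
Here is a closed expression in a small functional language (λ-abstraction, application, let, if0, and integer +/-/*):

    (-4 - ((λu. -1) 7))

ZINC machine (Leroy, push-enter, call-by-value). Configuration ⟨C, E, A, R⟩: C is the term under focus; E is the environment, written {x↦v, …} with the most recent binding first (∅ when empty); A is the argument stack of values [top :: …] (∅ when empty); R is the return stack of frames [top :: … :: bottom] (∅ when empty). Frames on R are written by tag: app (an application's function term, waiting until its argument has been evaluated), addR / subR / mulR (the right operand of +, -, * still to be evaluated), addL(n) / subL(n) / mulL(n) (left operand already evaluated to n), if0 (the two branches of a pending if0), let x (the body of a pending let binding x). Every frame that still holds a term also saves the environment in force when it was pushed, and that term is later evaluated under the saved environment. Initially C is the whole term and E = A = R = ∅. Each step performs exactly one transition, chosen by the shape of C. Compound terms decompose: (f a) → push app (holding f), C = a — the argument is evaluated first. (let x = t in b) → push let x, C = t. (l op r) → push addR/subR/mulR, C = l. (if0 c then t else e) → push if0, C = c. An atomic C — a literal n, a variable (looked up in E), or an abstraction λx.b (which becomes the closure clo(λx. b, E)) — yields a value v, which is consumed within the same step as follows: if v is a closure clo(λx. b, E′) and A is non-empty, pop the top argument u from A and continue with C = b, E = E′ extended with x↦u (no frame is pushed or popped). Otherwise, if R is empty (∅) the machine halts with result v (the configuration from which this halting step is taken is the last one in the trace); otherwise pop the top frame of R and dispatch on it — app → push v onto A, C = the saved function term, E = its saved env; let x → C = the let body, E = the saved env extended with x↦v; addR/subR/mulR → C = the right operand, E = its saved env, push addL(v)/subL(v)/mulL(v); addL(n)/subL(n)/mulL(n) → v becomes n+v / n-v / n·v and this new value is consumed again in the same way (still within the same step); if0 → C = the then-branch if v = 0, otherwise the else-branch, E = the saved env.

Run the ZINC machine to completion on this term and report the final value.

[0] [C=(-4 - ((λu. -1) 7)) | E=∅ | A=∅ | R=∅]
[1] [C=-4 | E=∅ | A=∅ | R=[subR]]
[2] [C=((λu. -1) 7) | E=∅ | A=∅ | R=[subL(-4)]]
[3] [C=7 | E=∅ | A=∅ | R=[app :: subL(-4)]]
[4] [C=(λu. -1) | E=∅ | A=[7] | R=[subL(-4)]]
[5] [C=-1 | E={u↦7} | A=∅ | R=[subL(-4)]]
→ final value -3

Answer: -3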